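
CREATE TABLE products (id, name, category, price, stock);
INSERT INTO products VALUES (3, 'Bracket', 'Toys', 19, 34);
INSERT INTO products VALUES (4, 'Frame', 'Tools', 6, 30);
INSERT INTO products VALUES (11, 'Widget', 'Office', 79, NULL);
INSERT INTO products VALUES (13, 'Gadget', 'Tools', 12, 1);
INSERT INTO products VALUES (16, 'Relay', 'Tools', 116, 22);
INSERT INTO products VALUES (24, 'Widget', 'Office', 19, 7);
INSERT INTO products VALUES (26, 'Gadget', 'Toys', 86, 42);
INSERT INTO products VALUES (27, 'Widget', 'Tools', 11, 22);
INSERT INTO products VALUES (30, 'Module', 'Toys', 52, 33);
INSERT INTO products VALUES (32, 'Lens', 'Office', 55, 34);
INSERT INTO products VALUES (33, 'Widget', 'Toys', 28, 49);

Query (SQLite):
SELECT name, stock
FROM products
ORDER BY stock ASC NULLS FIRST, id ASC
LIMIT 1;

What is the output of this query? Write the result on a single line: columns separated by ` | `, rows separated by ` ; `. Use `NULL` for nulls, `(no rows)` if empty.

Widget | NULL

Sort by stock asc, tiebreak id asc: (NULL, id=11), (1, id=13), (7, id=24), (22, id=16) …. Take first 1.
NULLS FIRST: NULL stock rows go before all non-NULL rows (among themselves ordered by id asc).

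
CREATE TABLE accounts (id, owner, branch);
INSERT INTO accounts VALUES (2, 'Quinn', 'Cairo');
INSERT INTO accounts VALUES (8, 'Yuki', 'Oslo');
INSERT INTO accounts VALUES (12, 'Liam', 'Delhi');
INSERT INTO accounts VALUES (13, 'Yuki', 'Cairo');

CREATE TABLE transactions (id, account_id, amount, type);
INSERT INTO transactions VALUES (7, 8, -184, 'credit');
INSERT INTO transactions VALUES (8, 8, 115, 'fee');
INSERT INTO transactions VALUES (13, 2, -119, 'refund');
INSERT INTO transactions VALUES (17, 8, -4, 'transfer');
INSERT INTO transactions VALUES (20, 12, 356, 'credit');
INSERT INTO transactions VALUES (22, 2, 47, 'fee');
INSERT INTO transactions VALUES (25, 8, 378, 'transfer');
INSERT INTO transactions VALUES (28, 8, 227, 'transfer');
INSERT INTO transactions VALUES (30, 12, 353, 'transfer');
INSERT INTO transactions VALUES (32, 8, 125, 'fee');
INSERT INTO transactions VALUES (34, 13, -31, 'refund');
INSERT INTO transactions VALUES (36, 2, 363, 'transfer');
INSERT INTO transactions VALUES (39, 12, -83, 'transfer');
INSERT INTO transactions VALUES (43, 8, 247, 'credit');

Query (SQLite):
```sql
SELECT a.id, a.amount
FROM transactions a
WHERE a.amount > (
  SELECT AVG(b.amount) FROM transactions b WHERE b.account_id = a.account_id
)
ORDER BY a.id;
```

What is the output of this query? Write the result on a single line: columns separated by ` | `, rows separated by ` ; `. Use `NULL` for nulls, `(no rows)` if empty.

20 | 356 ; 25 | 378 ; 28 | 227 ; 30 | 353 ; 36 | 363 ; 43 | 247

For each transactions row a, compute AVG(amount) over rows sharing a.account_id.
Keep row a if a.amount > that per-group AVG.
  account_id=2: AVG(amount) = 97.0
  account_id=8: AVG(amount) = 129.142857
  account_id=12: AVG(amount) = 208.666667
  account_id=13: AVG(amount) = -31.0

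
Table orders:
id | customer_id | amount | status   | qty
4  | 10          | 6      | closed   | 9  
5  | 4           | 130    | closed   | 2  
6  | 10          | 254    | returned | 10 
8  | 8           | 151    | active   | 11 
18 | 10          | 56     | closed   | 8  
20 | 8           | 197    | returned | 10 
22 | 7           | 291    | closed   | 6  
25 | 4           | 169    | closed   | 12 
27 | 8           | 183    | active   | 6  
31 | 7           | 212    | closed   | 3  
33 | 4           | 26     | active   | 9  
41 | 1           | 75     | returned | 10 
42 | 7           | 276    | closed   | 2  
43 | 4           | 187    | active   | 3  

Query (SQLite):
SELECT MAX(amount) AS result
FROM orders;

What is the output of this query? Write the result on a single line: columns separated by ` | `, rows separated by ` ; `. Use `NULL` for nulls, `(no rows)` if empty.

All amount values: [6, 130, 254, 151, 56, 197, 291, 169, 183, 212, 26, 75, 276, 187].
MAX of non-NULL values = 291.

291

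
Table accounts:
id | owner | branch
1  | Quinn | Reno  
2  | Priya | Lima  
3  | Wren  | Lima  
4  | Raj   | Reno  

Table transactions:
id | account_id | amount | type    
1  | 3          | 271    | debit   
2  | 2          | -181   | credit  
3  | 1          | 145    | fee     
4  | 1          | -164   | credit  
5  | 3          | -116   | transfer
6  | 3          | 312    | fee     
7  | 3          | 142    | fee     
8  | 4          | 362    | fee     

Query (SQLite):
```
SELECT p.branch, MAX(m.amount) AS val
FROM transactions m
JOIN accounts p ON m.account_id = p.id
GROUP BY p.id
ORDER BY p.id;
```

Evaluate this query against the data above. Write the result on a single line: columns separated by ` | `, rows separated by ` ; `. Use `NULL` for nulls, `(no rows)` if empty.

Join each transactions row to its accounts via account_id.
Group joined rows by accounts.id; compute MAX(m.amount) per group.
  1: ids {3, 4} → MAX(m.amount)=145
  2: ids {2} → MAX(m.amount)=-181
  3: ids {1, 5, 6, 7} → MAX(m.amount)=312
  4: ids {8} → MAX(m.amount)=362

Reno | 145 ; Lima | -181 ; Lima | 312 ; Reno | 362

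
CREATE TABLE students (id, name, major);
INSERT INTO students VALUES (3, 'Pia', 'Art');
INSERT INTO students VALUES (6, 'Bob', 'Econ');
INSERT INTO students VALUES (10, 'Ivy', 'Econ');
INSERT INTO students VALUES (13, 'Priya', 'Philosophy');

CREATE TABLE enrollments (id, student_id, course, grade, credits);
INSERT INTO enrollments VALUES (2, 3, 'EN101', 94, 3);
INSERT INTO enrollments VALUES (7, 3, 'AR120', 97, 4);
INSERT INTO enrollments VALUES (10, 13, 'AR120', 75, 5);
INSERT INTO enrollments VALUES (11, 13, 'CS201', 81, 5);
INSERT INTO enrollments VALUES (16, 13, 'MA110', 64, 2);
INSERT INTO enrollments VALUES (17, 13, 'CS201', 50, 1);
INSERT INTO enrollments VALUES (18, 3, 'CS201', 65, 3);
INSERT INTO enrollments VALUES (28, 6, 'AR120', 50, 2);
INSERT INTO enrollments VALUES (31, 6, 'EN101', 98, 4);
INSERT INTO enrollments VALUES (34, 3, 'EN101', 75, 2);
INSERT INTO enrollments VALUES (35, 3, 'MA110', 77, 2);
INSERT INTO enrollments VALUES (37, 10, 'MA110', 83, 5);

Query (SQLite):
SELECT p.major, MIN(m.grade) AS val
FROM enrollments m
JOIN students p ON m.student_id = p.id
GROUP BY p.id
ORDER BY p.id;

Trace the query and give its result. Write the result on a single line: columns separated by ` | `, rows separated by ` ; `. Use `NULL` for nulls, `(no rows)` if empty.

Join each enrollments row to its students via student_id.
Group joined rows by students.id; compute MIN(m.grade) per group.
  3: ids {2, 7, 18, 34, 35} → MIN(m.grade)=65
  6: ids {28, 31} → MIN(m.grade)=50
  10: ids {37} → MIN(m.grade)=83
  13: ids {10, 11, 16, 17} → MIN(m.grade)=50

Art | 65 ; Econ | 50 ; Econ | 83 ; Philosophy | 50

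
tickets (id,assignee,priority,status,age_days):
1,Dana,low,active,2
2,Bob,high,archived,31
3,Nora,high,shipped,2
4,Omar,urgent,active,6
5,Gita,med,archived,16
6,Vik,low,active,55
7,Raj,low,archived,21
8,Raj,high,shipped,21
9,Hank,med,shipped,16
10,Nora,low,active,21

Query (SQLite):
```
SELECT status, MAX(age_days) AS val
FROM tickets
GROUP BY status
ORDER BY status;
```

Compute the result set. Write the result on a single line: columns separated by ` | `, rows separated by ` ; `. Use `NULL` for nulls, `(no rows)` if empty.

Partition tickets by status; compute MAX(age_days) within each group.
  active: ids {1, 4, 6, 10} → MAX(age_days)=55
  archived: ids {2, 5, 7} → MAX(age_days)=31
  shipped: ids {3, 8, 9} → MAX(age_days)=21

active | 55 ; archived | 31 ; shipped | 21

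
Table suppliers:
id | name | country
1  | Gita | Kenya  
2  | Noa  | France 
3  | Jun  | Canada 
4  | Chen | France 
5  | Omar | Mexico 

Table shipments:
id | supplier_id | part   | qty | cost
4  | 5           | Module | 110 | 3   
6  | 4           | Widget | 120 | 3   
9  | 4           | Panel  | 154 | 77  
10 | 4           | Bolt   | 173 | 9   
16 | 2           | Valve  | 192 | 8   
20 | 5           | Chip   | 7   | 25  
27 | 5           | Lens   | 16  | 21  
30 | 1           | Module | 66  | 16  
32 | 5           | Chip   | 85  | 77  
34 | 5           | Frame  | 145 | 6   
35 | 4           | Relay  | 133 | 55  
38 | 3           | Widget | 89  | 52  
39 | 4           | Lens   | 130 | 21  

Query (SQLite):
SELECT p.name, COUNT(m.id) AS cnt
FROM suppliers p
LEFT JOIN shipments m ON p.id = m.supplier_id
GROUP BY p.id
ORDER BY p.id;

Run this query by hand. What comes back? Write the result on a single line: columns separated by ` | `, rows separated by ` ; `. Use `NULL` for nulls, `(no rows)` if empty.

Gita | 1 ; Noa | 1 ; Jun | 1 ; Chen | 5 ; Omar | 5

LEFT JOIN keeps every suppliers row; unmatched ones get NULL for shipments columns.
Group by suppliers.id and compute COUNT(m.id). COUNT(col) of an all-NULL group is 0.
  1: ids {30} → COUNT(m.id)=1
  2: ids {16} → COUNT(m.id)=1
  3: ids {38} → COUNT(m.id)=1
  4: ids {6, 9, 10, 35, 39} → COUNT(m.id)=5
  5: ids {4, 20, 27, 32, 34} → COUNT(m.id)=5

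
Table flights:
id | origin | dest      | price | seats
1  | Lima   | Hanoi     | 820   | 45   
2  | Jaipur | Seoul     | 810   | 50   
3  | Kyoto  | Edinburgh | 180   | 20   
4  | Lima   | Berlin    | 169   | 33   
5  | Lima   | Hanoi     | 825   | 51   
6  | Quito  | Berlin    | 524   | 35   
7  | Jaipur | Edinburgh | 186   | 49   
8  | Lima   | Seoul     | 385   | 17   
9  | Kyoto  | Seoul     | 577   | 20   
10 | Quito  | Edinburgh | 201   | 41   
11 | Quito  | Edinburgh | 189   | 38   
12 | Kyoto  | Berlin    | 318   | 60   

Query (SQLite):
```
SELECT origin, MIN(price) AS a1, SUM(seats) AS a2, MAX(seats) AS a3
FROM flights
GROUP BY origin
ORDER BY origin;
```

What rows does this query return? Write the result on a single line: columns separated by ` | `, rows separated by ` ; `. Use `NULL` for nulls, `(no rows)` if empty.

Jaipur | 186 | 99 | 50 ; Kyoto | 180 | 100 | 60 ; Lima | 169 | 146 | 51 ; Quito | 189 | 114 | 41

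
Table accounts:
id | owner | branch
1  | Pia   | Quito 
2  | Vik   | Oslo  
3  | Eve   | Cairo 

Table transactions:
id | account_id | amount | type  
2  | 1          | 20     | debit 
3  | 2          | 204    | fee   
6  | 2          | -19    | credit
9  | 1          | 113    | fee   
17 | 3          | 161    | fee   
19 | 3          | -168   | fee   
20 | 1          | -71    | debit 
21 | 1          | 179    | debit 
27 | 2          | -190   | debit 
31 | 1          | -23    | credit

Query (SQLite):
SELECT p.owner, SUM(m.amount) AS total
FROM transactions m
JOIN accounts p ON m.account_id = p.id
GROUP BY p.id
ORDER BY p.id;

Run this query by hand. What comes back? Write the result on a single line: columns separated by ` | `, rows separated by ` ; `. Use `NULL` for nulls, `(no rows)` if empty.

Pia | 218 ; Vik | -5 ; Eve | -7

Join each transactions row to its accounts via account_id.
Group joined rows by accounts.id; compute SUM(m.amount) per group.
  1: ids {2, 9, 20, 21, 31} → SUM(m.amount)=218
  2: ids {3, 6, 27} → SUM(m.amount)=-5
  3: ids {17, 19} → SUM(m.amount)=-7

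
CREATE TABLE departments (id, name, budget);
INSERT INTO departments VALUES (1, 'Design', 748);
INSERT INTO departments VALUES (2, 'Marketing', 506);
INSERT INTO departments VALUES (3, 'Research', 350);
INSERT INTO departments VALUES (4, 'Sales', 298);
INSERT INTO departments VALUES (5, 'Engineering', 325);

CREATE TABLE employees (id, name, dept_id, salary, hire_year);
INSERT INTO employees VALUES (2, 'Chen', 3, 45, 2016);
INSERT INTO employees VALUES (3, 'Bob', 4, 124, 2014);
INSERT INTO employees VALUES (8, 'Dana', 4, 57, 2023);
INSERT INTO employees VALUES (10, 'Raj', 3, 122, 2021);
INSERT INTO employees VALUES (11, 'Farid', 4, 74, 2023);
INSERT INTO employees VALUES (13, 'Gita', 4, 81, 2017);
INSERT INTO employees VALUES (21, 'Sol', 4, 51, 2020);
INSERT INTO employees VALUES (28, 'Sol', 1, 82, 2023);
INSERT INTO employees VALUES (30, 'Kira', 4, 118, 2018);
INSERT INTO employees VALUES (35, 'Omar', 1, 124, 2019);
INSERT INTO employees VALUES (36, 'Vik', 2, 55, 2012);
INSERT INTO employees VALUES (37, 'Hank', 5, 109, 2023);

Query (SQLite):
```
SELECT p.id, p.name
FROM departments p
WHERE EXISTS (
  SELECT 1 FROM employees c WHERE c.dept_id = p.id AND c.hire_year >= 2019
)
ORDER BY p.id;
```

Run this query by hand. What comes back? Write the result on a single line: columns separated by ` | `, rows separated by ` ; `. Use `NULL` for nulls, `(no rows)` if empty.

For each departments row, check whether any employees with matching dept_id has hire_year >= 2019.
Keep rows where that is true.

1 | Design ; 3 | Research ; 4 | Sales ; 5 | Engineering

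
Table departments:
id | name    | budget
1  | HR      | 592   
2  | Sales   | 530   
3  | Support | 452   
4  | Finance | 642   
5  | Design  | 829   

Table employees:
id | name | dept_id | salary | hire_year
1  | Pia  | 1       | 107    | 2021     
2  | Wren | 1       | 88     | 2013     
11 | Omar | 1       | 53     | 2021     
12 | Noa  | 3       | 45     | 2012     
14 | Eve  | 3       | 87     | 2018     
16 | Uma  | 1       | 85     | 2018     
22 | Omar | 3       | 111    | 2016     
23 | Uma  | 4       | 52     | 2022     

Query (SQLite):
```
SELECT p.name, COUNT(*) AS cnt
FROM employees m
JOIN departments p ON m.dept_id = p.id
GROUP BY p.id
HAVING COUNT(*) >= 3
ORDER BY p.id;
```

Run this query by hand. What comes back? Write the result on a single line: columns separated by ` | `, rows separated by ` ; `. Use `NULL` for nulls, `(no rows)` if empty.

HR | 4 ; Support | 3

Join each employees row to its departments via dept_id.
Group joined rows by departments.id; compute COUNT(*) per group.
HAVING: keep groups with count ≥ 3.
  1: ids {1, 2, 11, 16} → COUNT(*)=4
  3: ids {12, 14, 22} → COUNT(*)=3
  4: ids {23} → COUNT(*)=1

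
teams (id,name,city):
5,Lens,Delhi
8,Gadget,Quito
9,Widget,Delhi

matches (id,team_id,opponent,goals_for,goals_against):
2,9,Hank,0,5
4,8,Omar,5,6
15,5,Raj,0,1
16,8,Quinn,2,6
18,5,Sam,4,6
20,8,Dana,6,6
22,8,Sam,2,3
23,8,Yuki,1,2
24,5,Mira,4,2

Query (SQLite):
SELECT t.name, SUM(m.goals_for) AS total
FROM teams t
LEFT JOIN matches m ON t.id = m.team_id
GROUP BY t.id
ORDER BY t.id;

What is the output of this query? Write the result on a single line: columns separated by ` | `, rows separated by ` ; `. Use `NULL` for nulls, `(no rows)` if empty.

Lens | 8 ; Gadget | 16 ; Widget | 0

LEFT JOIN keeps every teams row; unmatched ones get NULL for matches columns.
Group by teams.id and compute SUM(m.goals_for). SUM over an all-NULL group is NULL.
  5: ids {15, 18, 24} → SUM(m.goals_for)=8
  8: ids {4, 16, 20, 22, 23} → SUM(m.goals_for)=16
  9: ids {2} → SUM(m.goals_for)=0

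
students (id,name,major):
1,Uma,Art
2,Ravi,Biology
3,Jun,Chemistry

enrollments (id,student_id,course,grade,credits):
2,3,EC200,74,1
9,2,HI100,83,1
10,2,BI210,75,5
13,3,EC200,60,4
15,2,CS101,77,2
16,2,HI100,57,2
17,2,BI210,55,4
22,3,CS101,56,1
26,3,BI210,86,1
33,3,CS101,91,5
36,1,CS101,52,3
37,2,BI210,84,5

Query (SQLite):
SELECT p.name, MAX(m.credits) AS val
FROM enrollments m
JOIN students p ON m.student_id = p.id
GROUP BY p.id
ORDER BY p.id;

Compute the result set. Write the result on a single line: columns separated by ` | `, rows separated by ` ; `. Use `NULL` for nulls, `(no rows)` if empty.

Uma | 3 ; Ravi | 5 ; Jun | 5

Join each enrollments row to its students via student_id.
Group joined rows by students.id; compute MAX(m.credits) per group.
  1: ids {36} → MAX(m.credits)=3
  2: ids {9, 10, 15, 16, 17, 37} → MAX(m.credits)=5
  3: ids {2, 13, 22, 26, 33} → MAX(m.credits)=5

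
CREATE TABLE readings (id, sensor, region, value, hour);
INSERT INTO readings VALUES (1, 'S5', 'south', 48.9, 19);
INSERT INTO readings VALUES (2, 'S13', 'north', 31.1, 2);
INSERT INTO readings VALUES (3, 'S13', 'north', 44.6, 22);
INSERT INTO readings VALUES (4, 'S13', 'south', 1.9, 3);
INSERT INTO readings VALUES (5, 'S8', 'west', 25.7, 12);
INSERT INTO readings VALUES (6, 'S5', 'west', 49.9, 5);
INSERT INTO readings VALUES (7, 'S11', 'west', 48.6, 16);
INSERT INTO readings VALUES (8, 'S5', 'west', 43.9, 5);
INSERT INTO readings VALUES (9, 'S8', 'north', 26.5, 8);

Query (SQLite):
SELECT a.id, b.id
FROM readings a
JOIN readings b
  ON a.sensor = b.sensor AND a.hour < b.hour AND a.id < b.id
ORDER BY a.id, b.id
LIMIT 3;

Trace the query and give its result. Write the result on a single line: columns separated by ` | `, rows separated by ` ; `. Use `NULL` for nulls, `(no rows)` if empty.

Pairs (a,b) with same sensor, a.hour < b.hour, a.id < b.id.
sensor groups: S11:{7} S13:{2,3,4} S5:{1,6,8} S8:{5,9}
Ordered by (a.id, b.id); first 3.

2 | 3 ; 2 | 4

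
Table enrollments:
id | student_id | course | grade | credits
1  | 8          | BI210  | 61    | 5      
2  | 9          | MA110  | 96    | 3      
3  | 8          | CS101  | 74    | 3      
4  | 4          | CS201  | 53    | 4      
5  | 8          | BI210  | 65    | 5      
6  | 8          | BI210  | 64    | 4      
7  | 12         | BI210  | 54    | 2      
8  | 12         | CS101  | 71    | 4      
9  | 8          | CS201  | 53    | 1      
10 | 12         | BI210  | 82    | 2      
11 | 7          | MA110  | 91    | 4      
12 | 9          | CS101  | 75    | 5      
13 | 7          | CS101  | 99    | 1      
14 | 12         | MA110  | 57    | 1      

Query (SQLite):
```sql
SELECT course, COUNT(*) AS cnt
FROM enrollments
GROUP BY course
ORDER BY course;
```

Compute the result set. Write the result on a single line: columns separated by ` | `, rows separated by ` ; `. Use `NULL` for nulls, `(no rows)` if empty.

BI210 | 5 ; CS101 | 4 ; CS201 | 2 ; MA110 | 3

Partition enrollments by course; compute COUNT(*) within each group.
  BI210: ids {1, 5, 6, 7, 10} → COUNT(*)=5
  CS101: ids {3, 8, 12, 13} → COUNT(*)=4
  CS201: ids {4, 9} → COUNT(*)=2
  MA110: ids {2, 11, 14} → COUNT(*)=3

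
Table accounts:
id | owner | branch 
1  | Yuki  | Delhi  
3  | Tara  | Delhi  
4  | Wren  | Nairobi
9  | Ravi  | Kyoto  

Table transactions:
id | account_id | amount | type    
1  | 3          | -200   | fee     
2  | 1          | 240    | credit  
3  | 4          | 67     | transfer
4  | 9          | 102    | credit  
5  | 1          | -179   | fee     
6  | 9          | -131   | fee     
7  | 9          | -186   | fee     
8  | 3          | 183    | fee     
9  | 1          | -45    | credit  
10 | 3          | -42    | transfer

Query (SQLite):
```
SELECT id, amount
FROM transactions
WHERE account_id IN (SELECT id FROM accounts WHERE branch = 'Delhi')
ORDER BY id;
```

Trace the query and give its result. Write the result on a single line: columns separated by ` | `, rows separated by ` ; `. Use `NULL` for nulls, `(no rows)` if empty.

1 | -200 ; 2 | 240 ; 5 | -179 ; 8 | 183 ; 9 | -45 ; 10 | -42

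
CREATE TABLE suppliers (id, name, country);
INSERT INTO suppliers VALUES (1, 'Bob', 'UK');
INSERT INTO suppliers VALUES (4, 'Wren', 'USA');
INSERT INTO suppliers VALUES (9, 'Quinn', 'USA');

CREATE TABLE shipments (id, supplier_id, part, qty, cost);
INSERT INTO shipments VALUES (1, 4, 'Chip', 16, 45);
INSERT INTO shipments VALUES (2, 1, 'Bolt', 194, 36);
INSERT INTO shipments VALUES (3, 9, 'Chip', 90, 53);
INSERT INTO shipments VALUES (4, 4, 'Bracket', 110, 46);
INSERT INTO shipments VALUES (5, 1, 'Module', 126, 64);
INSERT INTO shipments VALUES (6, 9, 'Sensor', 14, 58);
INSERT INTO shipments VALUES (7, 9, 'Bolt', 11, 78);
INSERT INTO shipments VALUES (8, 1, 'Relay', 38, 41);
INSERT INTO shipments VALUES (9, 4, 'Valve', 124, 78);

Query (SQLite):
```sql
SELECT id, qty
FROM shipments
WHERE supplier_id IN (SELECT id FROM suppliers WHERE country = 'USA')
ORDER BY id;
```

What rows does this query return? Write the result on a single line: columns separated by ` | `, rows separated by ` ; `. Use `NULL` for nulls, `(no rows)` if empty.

1 | 16 ; 3 | 90 ; 4 | 110 ; 6 | 14 ; 7 | 11 ; 9 | 124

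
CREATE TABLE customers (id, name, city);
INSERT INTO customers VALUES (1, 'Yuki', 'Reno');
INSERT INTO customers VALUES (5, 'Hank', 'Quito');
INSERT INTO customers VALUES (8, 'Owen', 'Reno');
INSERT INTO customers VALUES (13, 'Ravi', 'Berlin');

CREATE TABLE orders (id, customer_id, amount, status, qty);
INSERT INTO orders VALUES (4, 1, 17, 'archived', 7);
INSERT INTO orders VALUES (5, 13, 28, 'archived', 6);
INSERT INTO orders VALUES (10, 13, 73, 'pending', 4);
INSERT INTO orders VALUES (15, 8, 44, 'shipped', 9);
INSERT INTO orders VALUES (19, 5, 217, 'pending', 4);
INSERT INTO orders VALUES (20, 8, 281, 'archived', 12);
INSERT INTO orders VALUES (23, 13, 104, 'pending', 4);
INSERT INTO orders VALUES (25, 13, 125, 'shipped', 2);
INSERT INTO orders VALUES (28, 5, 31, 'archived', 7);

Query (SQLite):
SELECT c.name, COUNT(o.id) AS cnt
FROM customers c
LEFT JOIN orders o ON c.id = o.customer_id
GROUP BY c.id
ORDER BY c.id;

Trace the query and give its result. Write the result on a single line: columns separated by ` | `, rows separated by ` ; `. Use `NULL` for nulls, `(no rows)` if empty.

Yuki | 1 ; Hank | 2 ; Owen | 2 ; Ravi | 4

LEFT JOIN keeps every customers row; unmatched ones get NULL for orders columns.
Group by customers.id and compute COUNT(o.id). COUNT(col) of an all-NULL group is 0.
  1: ids {4} → COUNT(o.id)=1
  5: ids {19, 28} → COUNT(o.id)=2
  8: ids {15, 20} → COUNT(o.id)=2
  13: ids {5, 10, 23, 25} → COUNT(o.id)=4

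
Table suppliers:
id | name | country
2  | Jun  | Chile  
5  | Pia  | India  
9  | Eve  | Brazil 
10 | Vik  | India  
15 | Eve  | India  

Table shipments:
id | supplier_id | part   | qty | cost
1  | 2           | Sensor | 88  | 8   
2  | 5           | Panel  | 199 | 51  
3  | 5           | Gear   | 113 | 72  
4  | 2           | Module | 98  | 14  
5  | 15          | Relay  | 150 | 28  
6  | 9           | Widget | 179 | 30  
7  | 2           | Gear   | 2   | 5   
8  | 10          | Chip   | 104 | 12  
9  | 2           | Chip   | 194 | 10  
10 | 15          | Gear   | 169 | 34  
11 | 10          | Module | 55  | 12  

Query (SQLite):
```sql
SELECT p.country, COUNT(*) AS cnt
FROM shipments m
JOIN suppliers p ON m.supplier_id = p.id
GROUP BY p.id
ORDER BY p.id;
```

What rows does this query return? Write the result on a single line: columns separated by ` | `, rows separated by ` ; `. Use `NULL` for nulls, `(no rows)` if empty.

Join each shipments row to its suppliers via supplier_id.
Group joined rows by suppliers.id; compute COUNT(*) per group.
  2: ids {1, 4, 7, 9} → COUNT(*)=4
  5: ids {2, 3} → COUNT(*)=2
  9: ids {6} → COUNT(*)=1
  10: ids {8, 11} → COUNT(*)=2
  15: ids {5, 10} → COUNT(*)=2

Chile | 4 ; India | 2 ; Brazil | 1 ; India | 2 ; India | 2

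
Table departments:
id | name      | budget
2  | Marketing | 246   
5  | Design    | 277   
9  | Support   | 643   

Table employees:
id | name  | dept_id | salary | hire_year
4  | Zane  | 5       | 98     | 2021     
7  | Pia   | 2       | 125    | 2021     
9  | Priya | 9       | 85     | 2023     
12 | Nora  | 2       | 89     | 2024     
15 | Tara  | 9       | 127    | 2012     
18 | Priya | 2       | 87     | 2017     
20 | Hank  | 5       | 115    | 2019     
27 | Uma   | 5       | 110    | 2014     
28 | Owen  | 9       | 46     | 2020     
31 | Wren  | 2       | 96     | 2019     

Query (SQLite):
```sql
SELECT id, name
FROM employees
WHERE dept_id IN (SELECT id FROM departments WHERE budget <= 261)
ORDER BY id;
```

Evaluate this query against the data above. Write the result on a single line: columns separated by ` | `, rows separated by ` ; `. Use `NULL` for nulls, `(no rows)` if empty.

Inner query: departments.id where budget <= 261.
Outer: keep employees rows whose dept_id is in that set.
Inner query → {2}

7 | Pia ; 12 | Nora ; 18 | Priya ; 31 | Wren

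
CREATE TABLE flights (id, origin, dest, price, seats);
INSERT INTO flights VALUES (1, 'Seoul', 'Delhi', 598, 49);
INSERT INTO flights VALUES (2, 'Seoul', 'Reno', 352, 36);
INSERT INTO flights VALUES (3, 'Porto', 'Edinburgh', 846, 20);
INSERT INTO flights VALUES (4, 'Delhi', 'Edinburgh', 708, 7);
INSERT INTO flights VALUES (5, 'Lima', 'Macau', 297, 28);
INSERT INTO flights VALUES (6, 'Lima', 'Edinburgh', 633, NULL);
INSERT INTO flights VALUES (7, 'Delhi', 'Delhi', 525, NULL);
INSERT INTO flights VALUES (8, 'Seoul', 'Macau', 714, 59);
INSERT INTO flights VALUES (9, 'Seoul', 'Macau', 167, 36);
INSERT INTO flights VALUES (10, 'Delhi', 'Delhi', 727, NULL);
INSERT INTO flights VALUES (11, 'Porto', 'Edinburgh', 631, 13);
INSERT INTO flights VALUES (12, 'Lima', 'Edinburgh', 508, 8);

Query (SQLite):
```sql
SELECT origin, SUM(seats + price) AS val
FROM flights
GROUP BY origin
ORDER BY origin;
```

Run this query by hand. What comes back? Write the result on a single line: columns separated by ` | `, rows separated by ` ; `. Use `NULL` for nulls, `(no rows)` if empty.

For each row compute seats + price.
Group by origin; take SUM of the expression per group.
  Delhi: ids {4, 7, 10} → SUM(seats + price)=715
  Lima: ids {5, 6, 12} → SUM(seats + price)=841
  Porto: ids {3, 11} → SUM(seats + price)=1510
  Seoul: ids {1, 2, 8, 9} → SUM(seats + price)=2011

Delhi | 715 ; Lima | 841 ; Porto | 1510 ; Seoul | 2011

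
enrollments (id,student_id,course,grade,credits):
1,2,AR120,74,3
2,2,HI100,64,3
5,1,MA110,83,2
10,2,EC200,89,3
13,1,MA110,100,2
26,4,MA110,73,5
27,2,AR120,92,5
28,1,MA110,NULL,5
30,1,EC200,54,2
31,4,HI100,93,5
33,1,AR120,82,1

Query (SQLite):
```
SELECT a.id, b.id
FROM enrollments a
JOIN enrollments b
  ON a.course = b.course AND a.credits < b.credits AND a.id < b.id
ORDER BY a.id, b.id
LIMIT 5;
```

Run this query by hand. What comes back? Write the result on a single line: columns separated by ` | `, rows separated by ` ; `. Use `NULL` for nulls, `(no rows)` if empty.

1 | 27 ; 2 | 31 ; 5 | 26 ; 5 | 28 ; 13 | 26

Pairs (a,b) with same course, a.credits < b.credits, a.id < b.id.
course groups: AR120:{1,27,33} EC200:{10,30} HI100:{2,31} MA110:{5,13,26,28}
Ordered by (a.id, b.id); first 5.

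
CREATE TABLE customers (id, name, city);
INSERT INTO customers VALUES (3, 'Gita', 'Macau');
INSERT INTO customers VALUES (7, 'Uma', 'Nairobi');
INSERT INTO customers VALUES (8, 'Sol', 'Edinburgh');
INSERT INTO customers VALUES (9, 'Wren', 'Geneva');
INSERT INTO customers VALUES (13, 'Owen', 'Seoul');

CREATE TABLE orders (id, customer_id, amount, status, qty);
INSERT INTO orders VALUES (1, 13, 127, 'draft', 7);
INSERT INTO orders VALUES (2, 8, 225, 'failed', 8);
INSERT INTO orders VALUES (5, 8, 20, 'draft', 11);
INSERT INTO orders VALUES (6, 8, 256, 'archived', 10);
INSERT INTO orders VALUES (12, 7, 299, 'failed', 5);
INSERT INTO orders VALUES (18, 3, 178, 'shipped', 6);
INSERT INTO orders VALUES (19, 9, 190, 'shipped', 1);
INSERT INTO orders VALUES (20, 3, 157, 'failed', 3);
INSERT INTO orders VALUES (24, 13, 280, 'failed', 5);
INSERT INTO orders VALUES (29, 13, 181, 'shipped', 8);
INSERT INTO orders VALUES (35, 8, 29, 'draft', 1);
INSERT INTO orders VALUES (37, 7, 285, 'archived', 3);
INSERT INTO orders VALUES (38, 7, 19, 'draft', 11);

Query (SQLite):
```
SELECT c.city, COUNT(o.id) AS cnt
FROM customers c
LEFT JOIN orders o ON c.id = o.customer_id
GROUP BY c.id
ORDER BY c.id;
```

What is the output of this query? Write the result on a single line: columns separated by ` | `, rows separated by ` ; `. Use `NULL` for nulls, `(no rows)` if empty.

LEFT JOIN keeps every customers row; unmatched ones get NULL for orders columns.
Group by customers.id and compute COUNT(o.id). COUNT(col) of an all-NULL group is 0.
  3: ids {18, 20} → COUNT(o.id)=2
  7: ids {12, 37, 38} → COUNT(o.id)=3
  8: ids {2, 5, 6, 35} → COUNT(o.id)=4
  9: ids {19} → COUNT(o.id)=1
  13: ids {1, 24, 29} → COUNT(o.id)=3

Macau | 2 ; Nairobi | 3 ; Edinburgh | 4 ; Geneva | 1 ; Seoul | 3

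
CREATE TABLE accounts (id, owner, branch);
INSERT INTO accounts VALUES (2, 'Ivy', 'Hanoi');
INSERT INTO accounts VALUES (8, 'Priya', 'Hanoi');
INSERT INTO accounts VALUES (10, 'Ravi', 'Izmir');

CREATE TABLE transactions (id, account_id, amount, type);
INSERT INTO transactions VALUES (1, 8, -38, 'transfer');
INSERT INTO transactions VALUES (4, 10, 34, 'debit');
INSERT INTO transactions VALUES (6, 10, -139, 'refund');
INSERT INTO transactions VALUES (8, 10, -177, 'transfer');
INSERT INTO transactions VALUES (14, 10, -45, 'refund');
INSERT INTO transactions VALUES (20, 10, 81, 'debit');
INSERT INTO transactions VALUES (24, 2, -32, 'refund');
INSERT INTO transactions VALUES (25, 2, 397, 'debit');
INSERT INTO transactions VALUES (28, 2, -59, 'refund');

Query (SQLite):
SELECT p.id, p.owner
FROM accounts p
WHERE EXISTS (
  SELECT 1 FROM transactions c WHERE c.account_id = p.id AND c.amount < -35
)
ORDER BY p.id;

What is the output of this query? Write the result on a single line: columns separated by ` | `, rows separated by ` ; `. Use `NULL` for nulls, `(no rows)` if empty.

2 | Ivy ; 8 | Priya ; 10 | Ravi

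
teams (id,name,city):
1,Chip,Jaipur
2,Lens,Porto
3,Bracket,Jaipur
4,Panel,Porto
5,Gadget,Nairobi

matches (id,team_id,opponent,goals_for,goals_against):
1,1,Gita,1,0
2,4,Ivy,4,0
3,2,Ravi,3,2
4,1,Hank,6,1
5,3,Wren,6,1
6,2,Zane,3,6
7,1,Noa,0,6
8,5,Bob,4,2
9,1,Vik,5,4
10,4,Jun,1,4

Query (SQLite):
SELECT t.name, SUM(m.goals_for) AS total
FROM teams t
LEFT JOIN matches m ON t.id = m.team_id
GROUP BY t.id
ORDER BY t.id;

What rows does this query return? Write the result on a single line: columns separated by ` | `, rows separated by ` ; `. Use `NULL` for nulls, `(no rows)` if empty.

LEFT JOIN keeps every teams row; unmatched ones get NULL for matches columns.
Group by teams.id and compute SUM(m.goals_for). SUM over an all-NULL group is NULL.
  1: ids {1, 4, 7, 9} → SUM(m.goals_for)=12
  2: ids {3, 6} → SUM(m.goals_for)=6
  3: ids {5} → SUM(m.goals_for)=6
  4: ids {2, 10} → SUM(m.goals_for)=5
  5: ids {8} → SUM(m.goals_for)=4

Chip | 12 ; Lens | 6 ; Bracket | 6 ; Panel | 5 ; Gadget | 4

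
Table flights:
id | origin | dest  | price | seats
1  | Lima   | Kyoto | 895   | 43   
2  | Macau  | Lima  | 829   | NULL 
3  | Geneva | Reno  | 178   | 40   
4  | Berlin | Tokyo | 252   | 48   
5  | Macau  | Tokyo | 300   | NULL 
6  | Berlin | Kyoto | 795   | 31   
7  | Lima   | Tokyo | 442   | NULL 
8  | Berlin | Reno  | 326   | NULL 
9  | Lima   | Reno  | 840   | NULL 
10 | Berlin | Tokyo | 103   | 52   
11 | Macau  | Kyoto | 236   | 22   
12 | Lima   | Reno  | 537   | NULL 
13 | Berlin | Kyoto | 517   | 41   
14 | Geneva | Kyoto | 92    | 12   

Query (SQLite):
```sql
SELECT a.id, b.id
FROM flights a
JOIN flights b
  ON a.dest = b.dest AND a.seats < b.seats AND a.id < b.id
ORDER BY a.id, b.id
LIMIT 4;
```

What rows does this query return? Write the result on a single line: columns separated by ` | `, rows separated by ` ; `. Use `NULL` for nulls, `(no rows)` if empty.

4 | 10 ; 6 | 13 ; 11 | 13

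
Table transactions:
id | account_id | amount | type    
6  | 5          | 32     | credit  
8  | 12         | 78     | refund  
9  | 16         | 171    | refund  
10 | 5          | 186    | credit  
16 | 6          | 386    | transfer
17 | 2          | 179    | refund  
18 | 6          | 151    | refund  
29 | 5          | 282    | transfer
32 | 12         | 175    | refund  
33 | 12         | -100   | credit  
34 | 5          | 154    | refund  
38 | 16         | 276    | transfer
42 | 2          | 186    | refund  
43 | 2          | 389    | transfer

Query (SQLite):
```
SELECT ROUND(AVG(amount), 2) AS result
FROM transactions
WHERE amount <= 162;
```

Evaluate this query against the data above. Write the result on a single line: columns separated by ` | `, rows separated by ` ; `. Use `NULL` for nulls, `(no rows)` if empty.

Rows where amount <= 162 → amount values: [32, 78, 151, -100, 154].
AVG = 315 / 5 (rounded to 2 dp).

63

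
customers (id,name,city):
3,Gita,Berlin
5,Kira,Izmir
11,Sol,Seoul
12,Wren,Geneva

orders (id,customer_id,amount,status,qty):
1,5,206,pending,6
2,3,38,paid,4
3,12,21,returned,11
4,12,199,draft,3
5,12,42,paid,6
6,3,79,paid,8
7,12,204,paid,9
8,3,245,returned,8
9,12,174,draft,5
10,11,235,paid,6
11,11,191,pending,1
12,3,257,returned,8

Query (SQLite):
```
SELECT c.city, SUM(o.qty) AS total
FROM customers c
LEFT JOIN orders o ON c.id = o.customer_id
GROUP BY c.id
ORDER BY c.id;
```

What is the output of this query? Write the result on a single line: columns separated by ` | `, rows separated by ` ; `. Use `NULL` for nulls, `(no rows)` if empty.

LEFT JOIN keeps every customers row; unmatched ones get NULL for orders columns.
Group by customers.id and compute SUM(o.qty). SUM over an all-NULL group is NULL.
  3: ids {2, 6, 8, 12} → SUM(o.qty)=28
  5: ids {1} → SUM(o.qty)=6
  11: ids {10, 11} → SUM(o.qty)=7
  12: ids {3, 4, 5, 7, 9} → SUM(o.qty)=34

Berlin | 28 ; Izmir | 6 ; Seoul | 7 ; Geneva | 34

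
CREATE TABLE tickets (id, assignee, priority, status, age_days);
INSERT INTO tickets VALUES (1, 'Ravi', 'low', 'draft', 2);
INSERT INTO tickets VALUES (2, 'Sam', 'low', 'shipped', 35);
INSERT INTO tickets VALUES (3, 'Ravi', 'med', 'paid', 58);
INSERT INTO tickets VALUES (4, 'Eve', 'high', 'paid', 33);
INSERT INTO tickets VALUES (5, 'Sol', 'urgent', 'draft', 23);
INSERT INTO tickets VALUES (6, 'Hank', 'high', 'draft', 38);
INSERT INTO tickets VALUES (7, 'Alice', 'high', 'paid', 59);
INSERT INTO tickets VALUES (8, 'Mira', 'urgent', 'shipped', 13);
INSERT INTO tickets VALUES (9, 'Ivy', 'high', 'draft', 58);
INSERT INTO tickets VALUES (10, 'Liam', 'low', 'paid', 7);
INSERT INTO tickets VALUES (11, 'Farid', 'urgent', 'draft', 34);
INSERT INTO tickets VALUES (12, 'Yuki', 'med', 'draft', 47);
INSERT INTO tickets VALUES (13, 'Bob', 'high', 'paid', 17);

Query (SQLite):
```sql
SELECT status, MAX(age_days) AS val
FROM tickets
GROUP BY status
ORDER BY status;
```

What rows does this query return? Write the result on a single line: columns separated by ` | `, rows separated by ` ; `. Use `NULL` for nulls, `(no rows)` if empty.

draft | 58 ; paid | 59 ; shipped | 35

Partition tickets by status; compute MAX(age_days) within each group.
  draft: ids {1, 5, 6, 9, 11, 12} → MAX(age_days)=58
  paid: ids {3, 4, 7, 10, 13} → MAX(age_days)=59
  shipped: ids {2, 8} → MAX(age_days)=35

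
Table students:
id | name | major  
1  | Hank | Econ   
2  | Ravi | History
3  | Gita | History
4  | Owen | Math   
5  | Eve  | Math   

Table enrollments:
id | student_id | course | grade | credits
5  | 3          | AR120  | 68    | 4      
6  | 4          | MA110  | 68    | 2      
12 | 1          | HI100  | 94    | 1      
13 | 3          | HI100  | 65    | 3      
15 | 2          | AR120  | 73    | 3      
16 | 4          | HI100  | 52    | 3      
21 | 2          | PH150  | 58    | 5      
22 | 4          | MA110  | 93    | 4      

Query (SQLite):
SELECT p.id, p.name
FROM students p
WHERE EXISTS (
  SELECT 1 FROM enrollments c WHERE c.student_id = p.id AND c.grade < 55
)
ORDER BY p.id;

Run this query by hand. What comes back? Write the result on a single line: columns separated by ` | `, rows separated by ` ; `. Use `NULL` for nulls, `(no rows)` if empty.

For each students row, check whether any enrollments with matching student_id has grade < 55.
Keep rows where that is true.

4 | Owen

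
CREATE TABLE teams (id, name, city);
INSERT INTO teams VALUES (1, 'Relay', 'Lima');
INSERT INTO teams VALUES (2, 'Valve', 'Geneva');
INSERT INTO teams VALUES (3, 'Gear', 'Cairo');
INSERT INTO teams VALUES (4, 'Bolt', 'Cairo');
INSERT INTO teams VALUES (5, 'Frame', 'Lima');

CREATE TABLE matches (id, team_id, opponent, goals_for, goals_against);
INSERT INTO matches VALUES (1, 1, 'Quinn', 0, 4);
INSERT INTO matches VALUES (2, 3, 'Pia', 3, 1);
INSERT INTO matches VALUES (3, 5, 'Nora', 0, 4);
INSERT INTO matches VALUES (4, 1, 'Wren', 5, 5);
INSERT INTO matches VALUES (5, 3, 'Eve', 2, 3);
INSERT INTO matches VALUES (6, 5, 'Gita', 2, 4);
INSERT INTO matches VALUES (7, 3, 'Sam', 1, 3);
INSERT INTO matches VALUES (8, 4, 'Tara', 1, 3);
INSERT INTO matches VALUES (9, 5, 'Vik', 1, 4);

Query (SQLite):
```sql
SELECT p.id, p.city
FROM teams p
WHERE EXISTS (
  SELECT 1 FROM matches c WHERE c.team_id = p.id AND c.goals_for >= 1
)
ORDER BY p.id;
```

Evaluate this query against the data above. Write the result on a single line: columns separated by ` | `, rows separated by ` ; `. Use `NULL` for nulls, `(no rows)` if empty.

For each teams row, check whether any matches with matching team_id has goals_for >= 1.
Keep rows where that is true.

1 | Lima ; 3 | Cairo ; 4 | Cairo ; 5 | Lima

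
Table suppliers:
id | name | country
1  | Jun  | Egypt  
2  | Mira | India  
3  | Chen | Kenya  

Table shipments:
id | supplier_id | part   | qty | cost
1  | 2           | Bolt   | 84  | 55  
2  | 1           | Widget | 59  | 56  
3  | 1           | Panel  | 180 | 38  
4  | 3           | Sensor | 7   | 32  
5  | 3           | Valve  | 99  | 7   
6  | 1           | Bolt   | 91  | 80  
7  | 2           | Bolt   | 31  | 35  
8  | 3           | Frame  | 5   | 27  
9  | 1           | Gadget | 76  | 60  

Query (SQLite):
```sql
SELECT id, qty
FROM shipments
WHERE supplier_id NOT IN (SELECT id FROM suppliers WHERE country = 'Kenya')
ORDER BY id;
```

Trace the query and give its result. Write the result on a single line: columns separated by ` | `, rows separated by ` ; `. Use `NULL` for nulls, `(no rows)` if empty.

Inner query: suppliers.id where country = 'Kenya'.
Outer: keep shipments rows whose supplier_id is not in that set.
Inner query → {3}

1 | 84 ; 2 | 59 ; 3 | 180 ; 6 | 91 ; 7 | 31 ; 9 | 76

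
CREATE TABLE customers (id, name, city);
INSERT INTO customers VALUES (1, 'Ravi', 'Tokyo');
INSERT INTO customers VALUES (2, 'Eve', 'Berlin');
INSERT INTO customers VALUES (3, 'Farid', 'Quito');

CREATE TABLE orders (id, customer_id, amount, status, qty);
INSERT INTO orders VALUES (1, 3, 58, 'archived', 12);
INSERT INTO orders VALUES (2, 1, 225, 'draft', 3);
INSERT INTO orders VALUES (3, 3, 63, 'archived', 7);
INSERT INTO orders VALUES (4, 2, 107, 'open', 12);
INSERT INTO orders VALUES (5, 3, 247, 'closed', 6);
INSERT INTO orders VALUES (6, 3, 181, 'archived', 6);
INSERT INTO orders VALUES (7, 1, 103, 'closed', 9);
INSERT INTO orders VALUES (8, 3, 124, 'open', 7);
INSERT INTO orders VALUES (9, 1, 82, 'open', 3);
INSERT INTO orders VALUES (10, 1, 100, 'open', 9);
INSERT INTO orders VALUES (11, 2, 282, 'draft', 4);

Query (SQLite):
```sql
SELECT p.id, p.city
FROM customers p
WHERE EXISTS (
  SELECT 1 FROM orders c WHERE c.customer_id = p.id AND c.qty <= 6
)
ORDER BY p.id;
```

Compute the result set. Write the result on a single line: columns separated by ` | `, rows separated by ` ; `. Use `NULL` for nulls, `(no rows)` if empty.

For each customers row, check whether any orders with matching customer_id has qty <= 6.
Keep rows where that is true.

1 | Tokyo ; 2 | Berlin ; 3 | Quito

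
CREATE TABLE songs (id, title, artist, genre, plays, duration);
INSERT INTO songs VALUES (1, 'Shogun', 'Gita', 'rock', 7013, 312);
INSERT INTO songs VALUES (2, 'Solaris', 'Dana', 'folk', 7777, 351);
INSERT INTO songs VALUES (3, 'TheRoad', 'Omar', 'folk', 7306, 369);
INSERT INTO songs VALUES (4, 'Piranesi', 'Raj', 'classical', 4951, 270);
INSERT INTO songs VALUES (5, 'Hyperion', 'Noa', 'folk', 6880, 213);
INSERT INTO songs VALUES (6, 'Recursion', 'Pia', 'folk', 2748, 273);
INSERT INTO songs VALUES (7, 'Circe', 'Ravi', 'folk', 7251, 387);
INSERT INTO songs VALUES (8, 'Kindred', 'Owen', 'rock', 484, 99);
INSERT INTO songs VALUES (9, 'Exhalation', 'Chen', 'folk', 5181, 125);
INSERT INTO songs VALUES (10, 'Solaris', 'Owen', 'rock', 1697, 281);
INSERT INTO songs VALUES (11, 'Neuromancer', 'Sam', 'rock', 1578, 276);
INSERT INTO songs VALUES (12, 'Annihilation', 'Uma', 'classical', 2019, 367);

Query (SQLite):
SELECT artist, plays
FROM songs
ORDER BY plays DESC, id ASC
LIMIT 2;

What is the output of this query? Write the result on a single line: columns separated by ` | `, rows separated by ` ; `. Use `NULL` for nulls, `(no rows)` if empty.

Sort by plays desc, tiebreak id asc: (7777, id=2), (7306, id=3), (7251, id=7), (7013, id=1), (6880, id=5) …. Take first 2.

Dana | 7777 ; Omar | 7306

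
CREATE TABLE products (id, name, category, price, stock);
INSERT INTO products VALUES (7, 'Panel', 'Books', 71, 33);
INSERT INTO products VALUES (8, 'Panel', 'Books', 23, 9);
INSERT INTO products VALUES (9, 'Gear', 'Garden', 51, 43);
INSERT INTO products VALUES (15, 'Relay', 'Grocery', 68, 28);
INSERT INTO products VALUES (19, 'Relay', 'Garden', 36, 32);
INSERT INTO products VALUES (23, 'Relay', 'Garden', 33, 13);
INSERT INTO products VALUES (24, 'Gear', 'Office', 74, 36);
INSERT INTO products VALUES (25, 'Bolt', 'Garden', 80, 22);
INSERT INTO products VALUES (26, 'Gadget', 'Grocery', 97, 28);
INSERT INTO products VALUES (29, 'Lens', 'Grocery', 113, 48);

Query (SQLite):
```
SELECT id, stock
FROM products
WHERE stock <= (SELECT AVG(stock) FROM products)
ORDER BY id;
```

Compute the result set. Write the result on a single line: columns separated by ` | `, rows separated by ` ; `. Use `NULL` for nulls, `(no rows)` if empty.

Scalar subquery: AVG(stock) over all products rows = 29.2.
Keep rows where stock <= that value.

8 | 9 ; 15 | 28 ; 23 | 13 ; 25 | 22 ; 26 | 28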